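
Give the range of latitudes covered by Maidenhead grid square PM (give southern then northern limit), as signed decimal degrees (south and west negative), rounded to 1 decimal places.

Field P=15, M=12: +15·20° lon, +12·10° lat → SW at lon 120°, lat 30°.
Cell spans 20° lon × 10° lat.
south 30.0, north 40.0.

30.0, 40.0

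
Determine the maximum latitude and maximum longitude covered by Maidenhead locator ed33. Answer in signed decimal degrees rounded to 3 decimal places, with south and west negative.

-56.000, -92.000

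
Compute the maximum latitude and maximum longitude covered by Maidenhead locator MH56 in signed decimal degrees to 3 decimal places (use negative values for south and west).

-13.000, 72.000

Field M=12, H=7: +12·20° lon, +7·10° lat → SW at lon 60°, lat -20°.
Square 5, 6: +5·2° lon, +6·1° lat → SW at lon 70°, lat -14°.
Cell spans 2° lon × 1° lat. NE corner is SW corner plus one full cell.
latitude -13.000, longitude 72.000.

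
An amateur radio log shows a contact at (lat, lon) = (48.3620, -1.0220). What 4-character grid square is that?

Shift to the Maidenhead origin (180°W, 90°S): lon 178.98, lat 138.36.
Field: 178.98/20 → 8 → I, 138.36/10 → 13 → N; chars IN.
Square: 18.98/2 → 9, 8.36/1 → 8; chars 98.

IN98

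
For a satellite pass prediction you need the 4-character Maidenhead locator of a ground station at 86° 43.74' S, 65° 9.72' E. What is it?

MA23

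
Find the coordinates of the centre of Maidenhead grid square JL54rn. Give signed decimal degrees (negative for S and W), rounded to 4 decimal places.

24.5625, 11.4583

Field J=9, L=11: +9·20° lon, +11·10° lat → SW at lon 0°, lat 20°.
Square 5, 4: +5·2° lon, +4·1° lat → SW at lon 10°, lat 24°.
Subsquare r=17, n=13: +17·0.0833333° lon, +13·0.0416667° lat → SW at lon 11.4167°, lat 24.5417°.
Cell spans 0.0833333° lon × 0.0416667° lat. Centre is SW corner plus half of each.
latitude 24.5625, longitude 11.4583.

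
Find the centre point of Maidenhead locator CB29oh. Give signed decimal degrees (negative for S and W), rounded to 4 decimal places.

-70.6875, -134.7917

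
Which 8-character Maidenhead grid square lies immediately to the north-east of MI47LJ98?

Longitude extended square 9; +1 → 10, wraps to 0, carry into subsquare.
Longitude subsquare l = 11; +1 → 12 = m.
Latitude extended square 8; +1 → 9.

MI47mj09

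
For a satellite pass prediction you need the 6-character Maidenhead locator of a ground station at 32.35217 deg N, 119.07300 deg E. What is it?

Offset from 180°W / 90°S: lon 299.0730°, lat 122.3522°.
Field: 299.0730/20 → 14 → O, 122.3522/10 → 12 → M; chars OM.
Square: 19.0730/2 → 9, 2.3522/1 → 2; chars 92.
Subsquare: 1.0730/0.0833333 → 12 → m, 0.3522/0.0416667 → 8 → i; chars mi.

OM92mi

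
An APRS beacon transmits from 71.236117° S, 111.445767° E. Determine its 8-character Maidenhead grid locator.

Shift to the Maidenhead origin (180°W, 90°S): lon 291.44577, lat 18.76388.
Field (20°×10°, letters A–R): lon ⌊291.44577/20⌋ = 14 → O; lat ⌊18.76388/10⌋ = 1 → B.
Square (2°×1°, digits 0–9): lon ⌊11.44577/2⌋ = 5; lat ⌊8.76388/1⌋ = 8.
Subsquare (5′×2.5′, letters a–x): lon ⌊1.44577/0.0833333⌋ = 17 → r; lat ⌊0.76388/0.0416667⌋ = 18 → s.
Extended square (30″×15″, digits 0–9): lon ⌊0.02910/0.00833333⌋ = 3; lat ⌊0.01388/0.00416667⌋ = 3.

OB58rs33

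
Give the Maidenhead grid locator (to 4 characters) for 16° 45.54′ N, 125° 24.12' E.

PK26

Shift to the Maidenhead origin (180°W, 90°S): lon 305.40, lat 106.76.
Field (20°×10°, letters A–R): 305.40/20 → 15 → P, 106.76/10 → 10 → K; chars PK.
Square (2°×1°, digits 0–9): 5.40/2 → 2, 6.76/1 → 6; chars 26.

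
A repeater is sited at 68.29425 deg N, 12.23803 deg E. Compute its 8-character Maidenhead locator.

Shift to the Maidenhead origin (180°W, 90°S): lon 192.23803, lat 158.29425.
Field (20°×10°, letters A–R): lon ⌊192.23803/20⌋ = 9 → J; lat ⌊158.29425/10⌋ = 15 → P.
Square (2°×1°, digits 0–9): lon ⌊12.23803/2⌋ = 6; lat ⌊8.29425/1⌋ = 8.
Subsquare (5′×2.5′, letters a–x): lon ⌊0.23803/0.0833333⌋ = 2 → c; lat ⌊0.29425/0.0416667⌋ = 7 → h.
Extended square (30″×15″, digits 0–9): lon ⌊0.07136/0.00833333⌋ = 8; lat ⌊0.00258/0.00416667⌋ = 0.

JP68ch80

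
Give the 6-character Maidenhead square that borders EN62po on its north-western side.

EN62op

Longitude subsquare p = 15; −1 → 14 = o.
Latitude subsquare o = 14; +1 → 15 = p.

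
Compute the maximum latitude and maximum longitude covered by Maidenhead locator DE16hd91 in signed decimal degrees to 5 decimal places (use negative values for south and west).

-43.86667, -117.33333

Field D=3, E=4: +3·20° lon, +4·10° lat → SW at lon -120°, lat -50°.
Square 1, 6: +1·2° lon, +6·1° lat → SW at lon -118°, lat -44°.
Subsquare h=7, d=3: +7·0.0833333° lon, +3·0.0416667° lat → SW at lon -117.417°, lat -43.875°.
Extended square 9, 1: +9·0.00833333° lon, +1·0.00416667° lat → SW at lon -117.342°, lat -43.8708°.
Cell spans 0.00833333° lon × 0.00416667° lat. NE corner is SW corner plus one full cell.
latitude -43.86667, longitude -117.33333.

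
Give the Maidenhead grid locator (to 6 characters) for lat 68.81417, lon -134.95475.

CP28mt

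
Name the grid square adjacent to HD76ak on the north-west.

Longitude subsquare a = 0; −1 → -1, wraps to 23 = x, carry into square.
Longitude square 7; −1 → 6.
Latitude subsquare k = 10; +1 → 11 = l.

HD66xl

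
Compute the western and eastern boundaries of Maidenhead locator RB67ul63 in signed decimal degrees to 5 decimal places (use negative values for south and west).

173.71667, 173.72500

Field R=17, B=1: +17·20° lon, +1·10° lat → SW at lon 160°, lat -80°.
Square 6, 7: +6·2° lon, +7·1° lat → SW at lon 172°, lat -73°.
Subsquare u=20, l=11: +20·0.0833333° lon, +11·0.0416667° lat → SW at lon 173.667°, lat -72.5417°.
Extended square 6, 3: +6·0.00833333° lon, +3·0.00416667° lat → SW at lon 173.717°, lat -72.5292°.
Cell spans 0.00833333° lon × 0.00416667° lat.
west 173.71667, east 173.72500.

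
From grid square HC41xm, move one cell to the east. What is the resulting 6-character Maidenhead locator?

HC51am

Longitude subsquare x = 23; +1 → 24, wraps to 0 = a, carry into square.
Longitude square 4; +1 → 5.
The latitude characters are unchanged.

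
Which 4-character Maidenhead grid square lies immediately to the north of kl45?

Latitude square 5; +1 → 6.
The longitude characters are unchanged.

KL46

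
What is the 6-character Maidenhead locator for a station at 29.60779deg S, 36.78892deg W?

HG10oj

Shift to the Maidenhead origin (180°W, 90°S): lon 143.2111, lat 60.3922.
Field: lon ⌊143.2111/20⌋ = 7 → H; lat ⌊60.3922/10⌋ = 6 → G.
Square: lon ⌊3.2111/2⌋ = 1; lat ⌊0.3922/1⌋ = 0.
Subsquare: lon ⌊1.2111/0.0833333⌋ = 14 → o; lat ⌊0.3922/0.0416667⌋ = 9 → j.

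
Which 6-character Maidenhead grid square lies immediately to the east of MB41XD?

MB51ad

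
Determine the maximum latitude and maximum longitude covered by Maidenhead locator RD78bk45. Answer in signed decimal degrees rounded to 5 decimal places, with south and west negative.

Field R=17, D=3: +17·20° lon, +3·10° lat → SW at lon 160°, lat -60°.
Square 7, 8: +7·2° lon, +8·1° lat → SW at lon 174°, lat -52°.
Subsquare b=1, k=10: +1·0.0833333° lon, +10·0.0416667° lat → SW at lon 174.083°, lat -51.5833°.
Extended square 4, 5: +4·0.00833333° lon, +5·0.00416667° lat → SW at lon 174.117°, lat -51.5625°.
Cell spans 0.00833333° lon × 0.00416667° lat. NE corner is SW corner plus one full cell.
latitude -51.55833, longitude 174.12500.

-51.55833, 174.12500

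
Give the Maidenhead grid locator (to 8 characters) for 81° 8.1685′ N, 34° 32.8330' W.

HR21rd42

Offset from 180°W / 90°S: lon 145.45278°, lat 171.13614°.
Field: 145.45278/20 → 7 → H, 171.13614/10 → 17 → R; chars HR.
Square: 5.45278/2 → 2, 1.13614/1 → 1; chars 21.
Subsquare: 1.45278/0.0833333 → 17 → r, 0.13614/0.0416667 → 3 → d; chars rd.
Extended square: 0.03612/0.00833333 → 4, 0.01114/0.00416667 → 2; chars 42.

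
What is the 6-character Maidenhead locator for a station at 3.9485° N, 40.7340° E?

Add 180° to longitude and 90° to latitude: 220.7340, 93.9485.
Field: lon ⌊220.7340/20⌋ = 11 → L; lat ⌊93.9485/10⌋ = 9 → J.
Square: lon ⌊0.7340/2⌋ = 0; lat ⌊3.9485/1⌋ = 3.
Subsquare: lon ⌊0.7340/0.0833333⌋ = 8 → i; lat ⌊0.9485/0.0416667⌋ = 22 → w.

LJ03iw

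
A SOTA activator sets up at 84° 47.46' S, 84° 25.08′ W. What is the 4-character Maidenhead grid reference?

Add 180° to longitude and 90° to latitude: 95.58, 5.21.
Field: lon ⌊95.58/20⌋ = 4 → E; lat ⌊5.21/10⌋ = 0 → A.
Square: lon ⌊15.58/2⌋ = 7; lat ⌊5.21/1⌋ = 5.

EA75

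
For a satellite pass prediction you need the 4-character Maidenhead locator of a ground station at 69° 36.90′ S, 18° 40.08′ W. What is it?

IC00

Add 180° to longitude and 90° to latitude: 161.33, 20.39.
Field: 161.33/20 → 8 → I, 20.39/10 → 2 → C; chars IC.
Square: 1.33/2 → 0, 0.39/1 → 0; chars 00.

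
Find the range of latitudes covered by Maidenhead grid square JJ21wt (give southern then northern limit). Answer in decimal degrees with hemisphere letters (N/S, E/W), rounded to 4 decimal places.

1.7917° N, 1.8333° N

Field J=9, J=9: +9·20° lon, +9·10° lat → SW at lon 0°, lat 0°.
Square 2, 1: +2·2° lon, +1·1° lat → SW at lon 4°, lat 1°.
Subsquare w=22, t=19: +22·0.0833333° lon, +19·0.0416667° lat → SW at lon 5.83333°, lat 1.79167°.
Cell spans 0.0833333° lon × 0.0416667° lat.
south 1.7917° N, north 1.8333° N.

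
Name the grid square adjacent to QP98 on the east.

Longitude square 9; +1 → 10, wraps to 0, carry into field.
Longitude field Q = 16; +1 → 17 = R.
The latitude characters are unchanged.

RP08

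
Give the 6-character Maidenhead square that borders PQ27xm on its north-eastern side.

Longitude subsquare x = 23; +1 → 24, wraps to 0 = a, carry into square.
Longitude square 2; +1 → 3.
Latitude subsquare m = 12; +1 → 13 = n.

PQ37an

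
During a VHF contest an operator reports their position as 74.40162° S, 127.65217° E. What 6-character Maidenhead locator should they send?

PB35to

Offset from 180°W / 90°S: lon 307.6522°, lat 15.5984°.
Field: lon ⌊307.6522/20⌋ = 15 → P; lat ⌊15.5984/10⌋ = 1 → B.
Square: lon ⌊7.6522/2⌋ = 3; lat ⌊5.5984/1⌋ = 5.
Subsquare: lon ⌊1.6522/0.0833333⌋ = 19 → t; lat ⌊0.5984/0.0416667⌋ = 14 → o.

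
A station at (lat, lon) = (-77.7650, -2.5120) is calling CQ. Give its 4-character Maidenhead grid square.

Add 180° to longitude and 90° to latitude: 177.49, 12.23.
Field (20°×10°, letters A–R): lon ⌊177.49/20⌋ = 8 → I; lat ⌊12.23/10⌋ = 1 → B.
Square (2°×1°, digits 0–9): lon ⌊17.49/2⌋ = 8; lat ⌊2.23/1⌋ = 2.

IB82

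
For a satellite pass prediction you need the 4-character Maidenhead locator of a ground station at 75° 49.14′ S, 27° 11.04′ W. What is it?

Offset from 180°W / 90°S: lon 152.82°, lat 14.18°.
Field (20°×10°, letters A–R): lon ⌊152.82/20⌋ = 7 → H; lat ⌊14.18/10⌋ = 1 → B.
Square (2°×1°, digits 0–9): lon ⌊12.82/2⌋ = 6; lat ⌊4.18/1⌋ = 4.

HB64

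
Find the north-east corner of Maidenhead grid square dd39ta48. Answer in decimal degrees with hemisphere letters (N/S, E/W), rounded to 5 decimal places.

Field D=3, D=3: +3·20° lon, +3·10° lat → SW at lon -120°, lat -60°.
Square 3, 9: +3·2° lon, +9·1° lat → SW at lon -114°, lat -51°.
Subsquare t=19, a=0: +19·0.0833333° lon, +0·0.0416667° lat → SW at lon -112.417°, lat -51°.
Extended square 4, 8: +4·0.00833333° lon, +8·0.00416667° lat → SW at lon -112.383°, lat -50.9667°.
Cell spans 0.00833333° lon × 0.00416667° lat. NE corner is SW corner plus one full cell.
latitude 50.96250° S, longitude 112.37500° W.

50.96250° S, 112.37500° W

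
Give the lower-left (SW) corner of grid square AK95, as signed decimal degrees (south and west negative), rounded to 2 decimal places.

15.00, -162.00

Field A=0, K=10: +0·20° lon, +10·10° lat → SW at lon -180°, lat 10°.
Square 9, 5: +9·2° lon, +5·1° lat → SW at lon -162°, lat 15°.
latitude 15.00, longitude -162.00.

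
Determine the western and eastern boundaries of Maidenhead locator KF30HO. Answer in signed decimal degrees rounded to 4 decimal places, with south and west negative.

26.5833, 26.6667

Field K=10, F=5: +10·20° lon, +5·10° lat → SW at lon 20°, lat -40°.
Square 3, 0: +3·2° lon, +0·1° lat → SW at lon 26°, lat -40°.
Subsquare h=7, o=14: +7·0.0833333° lon, +14·0.0416667° lat → SW at lon 26.5833°, lat -39.4167°.
Cell spans 0.0833333° lon × 0.0416667° lat.
west 26.5833, east 26.6667.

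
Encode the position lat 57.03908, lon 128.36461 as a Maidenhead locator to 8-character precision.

PO47ea39

Add 180° to longitude and 90° to latitude: 308.36461, 147.03908.
Field: lon ⌊308.36461/20⌋ = 15 → P; lat ⌊147.03908/10⌋ = 14 → O.
Square: lon ⌊8.36461/2⌋ = 4; lat ⌊7.03908/1⌋ = 7.
Subsquare: lon ⌊0.36461/0.0833333⌋ = 4 → e; lat ⌊0.03908/0.0416667⌋ = 0 → a.
Extended square: lon ⌊0.03128/0.00833333⌋ = 3; lat ⌊0.03908/0.00416667⌋ = 9.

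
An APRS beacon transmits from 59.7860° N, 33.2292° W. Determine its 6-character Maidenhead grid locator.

HO39js

Shift to the Maidenhead origin (180°W, 90°S): lon 146.7708, lat 149.7860.
Field: lon ⌊146.7708/20⌋ = 7 → H; lat ⌊149.7860/10⌋ = 14 → O.
Square: lon ⌊6.7708/2⌋ = 3; lat ⌊9.7860/1⌋ = 9.
Subsquare: lon ⌊0.7708/0.0833333⌋ = 9 → j; lat ⌊0.7860/0.0416667⌋ = 18 → s.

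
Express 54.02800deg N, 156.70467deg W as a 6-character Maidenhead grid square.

BO14pa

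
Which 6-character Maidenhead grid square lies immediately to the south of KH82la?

KH81lx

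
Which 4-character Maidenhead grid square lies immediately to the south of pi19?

Latitude square 9; −1 → 8.
The longitude characters are unchanged.

PI18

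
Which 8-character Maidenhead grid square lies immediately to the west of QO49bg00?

QO49ag90

Longitude extended square 0; −1 → -1, wraps to 9, carry into subsquare.
Longitude subsquare b = 1; −1 → 0 = a.
The latitude characters are unchanged.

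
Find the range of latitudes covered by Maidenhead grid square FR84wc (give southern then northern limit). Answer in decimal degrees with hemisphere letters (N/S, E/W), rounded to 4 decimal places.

Field F=5, R=17: +5·20° lon, +17·10° lat → SW at lon -80°, lat 80°.
Square 8, 4: +8·2° lon, +4·1° lat → SW at lon -64°, lat 84°.
Subsquare w=22, c=2: +22·0.0833333° lon, +2·0.0416667° lat → SW at lon -62.1667°, lat 84.0833°.
Cell spans 0.0833333° lon × 0.0416667° lat.
south 84.0833° N, north 84.1250° N.

84.0833° N, 84.1250° N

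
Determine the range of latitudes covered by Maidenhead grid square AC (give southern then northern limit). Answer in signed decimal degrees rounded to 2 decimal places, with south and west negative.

-70.00, -60.00

Field A=0, C=2: +0·20° lon, +2·10° lat → SW at lon -180°, lat -70°.
Cell spans 20° lon × 10° lat.
south -70.00, north -60.00.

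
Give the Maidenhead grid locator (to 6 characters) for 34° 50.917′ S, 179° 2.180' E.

RF95md

Offset from 180°W / 90°S: lon 359.0363°, lat 55.1514°.
Field: lon ⌊359.0363/20⌋ = 17 → R; lat ⌊55.1514/10⌋ = 5 → F.
Square: lon ⌊19.0363/2⌋ = 9; lat ⌊5.1514/1⌋ = 5.
Subsquare: lon ⌊1.0363/0.0833333⌋ = 12 → m; lat ⌊0.1514/0.0416667⌋ = 3 → d.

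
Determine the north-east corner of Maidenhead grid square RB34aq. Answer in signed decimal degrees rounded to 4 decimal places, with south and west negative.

Field R=17, B=1: +17·20° lon, +1·10° lat → SW at lon 160°, lat -80°.
Square 3, 4: +3·2° lon, +4·1° lat → SW at lon 166°, lat -76°.
Subsquare a=0, q=16: +0·0.0833333° lon, +16·0.0416667° lat → SW at lon 166°, lat -75.3333°.
Cell spans 0.0833333° lon × 0.0416667° lat. NE corner is SW corner plus one full cell.
latitude -75.2917, longitude 166.0833.

-75.2917, 166.0833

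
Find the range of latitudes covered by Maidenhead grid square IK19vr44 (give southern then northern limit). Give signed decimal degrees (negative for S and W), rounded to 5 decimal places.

19.72500, 19.72917

Field I=8, K=10: +8·20° lon, +10·10° lat → SW at lon -20°, lat 10°.
Square 1, 9: +1·2° lon, +9·1° lat → SW at lon -18°, lat 19°.
Subsquare v=21, r=17: +21·0.0833333° lon, +17·0.0416667° lat → SW at lon -16.25°, lat 19.7083°.
Extended square 4, 4: +4·0.00833333° lon, +4·0.00416667° lat → SW at lon -16.2167°, lat 19.725°.
Cell spans 0.00833333° lon × 0.00416667° lat.
south 19.72500, north 19.72917.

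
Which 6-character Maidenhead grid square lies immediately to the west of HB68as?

HB58xs

Longitude subsquare a = 0; −1 → -1, wraps to 23 = x, carry into square.
Longitude square 6; −1 → 5.
The latitude characters are unchanged.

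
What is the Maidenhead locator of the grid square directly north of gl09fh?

Latitude subsquare h = 7; +1 → 8 = i.
The longitude characters are unchanged.

GL09fi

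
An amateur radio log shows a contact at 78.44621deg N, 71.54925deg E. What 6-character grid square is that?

Add 180° to longitude and 90° to latitude: 251.5493, 168.4462.
Field: lon ⌊251.5493/20⌋ = 12 → M; lat ⌊168.4462/10⌋ = 16 → Q.
Square: lon ⌊11.5493/2⌋ = 5; lat ⌊8.4462/1⌋ = 8.
Subsquare: lon ⌊1.5493/0.0833333⌋ = 18 → s; lat ⌊0.4462/0.0416667⌋ = 10 → k.

MQ58sk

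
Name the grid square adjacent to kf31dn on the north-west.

Longitude subsquare d = 3; −1 → 2 = c.
Latitude subsquare n = 13; +1 → 14 = o.

KF31co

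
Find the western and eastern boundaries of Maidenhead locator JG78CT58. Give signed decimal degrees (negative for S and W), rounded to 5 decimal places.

14.20833, 14.21667

Field J=9, G=6: +9·20° lon, +6·10° lat → SW at lon 0°, lat -30°.
Square 7, 8: +7·2° lon, +8·1° lat → SW at lon 14°, lat -22°.
Subsquare c=2, t=19: +2·0.0833333° lon, +19·0.0416667° lat → SW at lon 14.1667°, lat -21.2083°.
Extended square 5, 8: +5·0.00833333° lon, +8·0.00416667° lat → SW at lon 14.2083°, lat -21.175°.
Cell spans 0.00833333° lon × 0.00416667° lat.
west 14.20833, east 14.21667.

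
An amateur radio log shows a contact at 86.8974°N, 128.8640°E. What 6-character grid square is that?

PR46kv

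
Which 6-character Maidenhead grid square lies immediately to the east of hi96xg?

Longitude subsquare x = 23; +1 → 24, wraps to 0 = a, carry into square.
Longitude square 9; +1 → 10, wraps to 0, carry into field.
Longitude field H = 7; +1 → 8 = I.
The latitude characters are unchanged.

II06ag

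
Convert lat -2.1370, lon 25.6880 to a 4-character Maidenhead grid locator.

KI27

Add 180° to longitude and 90° to latitude: 205.69, 87.86.
Field: lon ⌊205.69/20⌋ = 10 → K; lat ⌊87.86/10⌋ = 8 → I.
Square: lon ⌊5.69/2⌋ = 2; lat ⌊7.86/1⌋ = 7.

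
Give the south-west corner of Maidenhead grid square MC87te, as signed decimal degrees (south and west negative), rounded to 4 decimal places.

-62.8333, 77.5833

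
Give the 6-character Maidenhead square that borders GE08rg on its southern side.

GE08rf

Latitude subsquare g = 6; −1 → 5 = f.
The longitude characters are unchanged.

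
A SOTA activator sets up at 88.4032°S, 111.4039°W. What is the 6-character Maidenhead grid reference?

DA41ho

Offset from 180°W / 90°S: lon 68.5961°, lat 1.5968°.
Field (20°×10°, letters A–R): 68.5961/20 → 3 → D, 1.5968/10 → 0 → A; chars DA.
Square (2°×1°, digits 0–9): 8.5961/2 → 4, 1.5968/1 → 1; chars 41.
Subsquare (5′×2.5′, letters a–x): 0.5961/0.0833333 → 7 → h, 0.5968/0.0416667 → 14 → o; chars ho.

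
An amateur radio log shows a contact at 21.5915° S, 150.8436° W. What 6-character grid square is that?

BG48nj

Offset from 180°W / 90°S: lon 29.1564°, lat 68.4085°.
Field: lon ⌊29.1564/20⌋ = 1 → B; lat ⌊68.4085/10⌋ = 6 → G.
Square: lon ⌊9.1564/2⌋ = 4; lat ⌊8.4085/1⌋ = 8.
Subsquare: lon ⌊1.1564/0.0833333⌋ = 13 → n; lat ⌊0.4085/0.0416667⌋ = 9 → j.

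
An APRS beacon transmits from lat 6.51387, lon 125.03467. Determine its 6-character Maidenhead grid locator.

Shift to the Maidenhead origin (180°W, 90°S): lon 305.0347, lat 96.5139.
Field: lon ⌊305.0347/20⌋ = 15 → P; lat ⌊96.5139/10⌋ = 9 → J.
Square: lon ⌊5.0347/2⌋ = 2; lat ⌊6.5139/1⌋ = 6.
Subsquare: lon ⌊1.0347/0.0833333⌋ = 12 → m; lat ⌊0.5139/0.0416667⌋ = 12 → m.

PJ26mm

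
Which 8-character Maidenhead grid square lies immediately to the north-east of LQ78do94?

Longitude extended square 9; +1 → 10, wraps to 0, carry into subsquare.
Longitude subsquare d = 3; +1 → 4 = e.
Latitude extended square 4; +1 → 5.

LQ78eo05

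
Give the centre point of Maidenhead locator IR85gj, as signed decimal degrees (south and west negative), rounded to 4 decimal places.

Field I=8, R=17: +8·20° lon, +17·10° lat → SW at lon -20°, lat 80°.
Square 8, 5: +8·2° lon, +5·1° lat → SW at lon -4°, lat 85°.
Subsquare g=6, j=9: +6·0.0833333° lon, +9·0.0416667° lat → SW at lon -3.5°, lat 85.375°.
Cell spans 0.0833333° lon × 0.0416667° lat. Centre is SW corner plus half of each.
latitude 85.3958, longitude -3.4583.

85.3958, -3.4583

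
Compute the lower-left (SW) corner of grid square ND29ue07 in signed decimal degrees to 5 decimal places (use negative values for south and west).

-50.80417, 85.66667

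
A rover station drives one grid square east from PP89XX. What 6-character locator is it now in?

PP99ax

Longitude subsquare x = 23; +1 → 24, wraps to 0 = a, carry into square.
Longitude square 8; +1 → 9.
The latitude characters are unchanged.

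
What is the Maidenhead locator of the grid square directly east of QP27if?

Longitude subsquare i = 8; +1 → 9 = j.
The latitude characters are unchanged.

QP27jf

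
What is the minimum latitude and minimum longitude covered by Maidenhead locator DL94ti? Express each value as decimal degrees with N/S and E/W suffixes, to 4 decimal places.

Field D=3, L=11: +3·20° lon, +11·10° lat → SW at lon -120°, lat 20°.
Square 9, 4: +9·2° lon, +4·1° lat → SW at lon -102°, lat 24°.
Subsquare t=19, i=8: +19·0.0833333° lon, +8·0.0416667° lat → SW at lon -100.417°, lat 24.3333°.
latitude 24.3333° N, longitude 100.4167° W.

24.3333° N, 100.4167° W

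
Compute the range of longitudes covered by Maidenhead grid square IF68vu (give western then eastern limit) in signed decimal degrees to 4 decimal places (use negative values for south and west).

-6.2500, -6.1667

Field I=8, F=5: +8·20° lon, +5·10° lat → SW at lon -20°, lat -40°.
Square 6, 8: +6·2° lon, +8·1° lat → SW at lon -8°, lat -32°.
Subsquare v=21, u=20: +21·0.0833333° lon, +20·0.0416667° lat → SW at lon -6.25°, lat -31.1667°.
Cell spans 0.0833333° lon × 0.0416667° lat.
west -6.2500, east -6.1667.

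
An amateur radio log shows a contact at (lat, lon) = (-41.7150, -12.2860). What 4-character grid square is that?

IE38

Add 180° to longitude and 90° to latitude: 167.71, 48.28.
Field (20°×10°, letters A–R): lon ⌊167.71/20⌋ = 8 → I; lat ⌊48.28/10⌋ = 4 → E.
Square (2°×1°, digits 0–9): lon ⌊7.71/2⌋ = 3; lat ⌊8.28/1⌋ = 8.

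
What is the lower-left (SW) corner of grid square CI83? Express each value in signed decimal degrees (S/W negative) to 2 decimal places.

-7.00, -124.00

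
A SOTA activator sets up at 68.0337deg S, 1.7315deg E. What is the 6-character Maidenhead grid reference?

JC01ux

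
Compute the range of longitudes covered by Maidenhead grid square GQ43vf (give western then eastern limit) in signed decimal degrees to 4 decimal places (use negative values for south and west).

-50.2500, -50.1667

Field G=6, Q=16: +6·20° lon, +16·10° lat → SW at lon -60°, lat 70°.
Square 4, 3: +4·2° lon, +3·1° lat → SW at lon -52°, lat 73°.
Subsquare v=21, f=5: +21·0.0833333° lon, +5·0.0416667° lat → SW at lon -50.25°, lat 73.2083°.
Cell spans 0.0833333° lon × 0.0416667° lat.
west -50.2500, east -50.1667.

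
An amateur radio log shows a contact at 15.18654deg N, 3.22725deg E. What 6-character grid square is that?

JK15oe

Add 180° to longitude and 90° to latitude: 183.2272, 105.1865.
Field: 183.2272/20 → 9 → J, 105.1865/10 → 10 → K; chars JK.
Square: 3.2272/2 → 1, 5.1865/1 → 5; chars 15.
Subsquare: 1.2272/0.0833333 → 14 → o, 0.1865/0.0416667 → 4 → e; chars oe.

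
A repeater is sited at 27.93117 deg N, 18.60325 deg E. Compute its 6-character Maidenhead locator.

JL97hw

Add 180° to longitude and 90° to latitude: 198.6033, 117.9312.
Field: 198.6033/20 → 9 → J, 117.9312/10 → 11 → L; chars JL.
Square: 18.6033/2 → 9, 7.9312/1 → 7; chars 97.
Subsquare: 0.6033/0.0833333 → 7 → h, 0.9312/0.0416667 → 22 → w; chars hw.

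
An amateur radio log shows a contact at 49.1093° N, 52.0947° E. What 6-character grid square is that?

LN69bc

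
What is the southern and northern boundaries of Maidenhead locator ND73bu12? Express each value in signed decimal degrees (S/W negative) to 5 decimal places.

-56.15833, -56.15417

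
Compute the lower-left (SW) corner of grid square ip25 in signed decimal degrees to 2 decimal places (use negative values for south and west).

65.00, -16.00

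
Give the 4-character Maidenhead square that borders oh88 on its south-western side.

OH77

Longitude square 8; −1 → 7.
Latitude square 8; −1 → 7.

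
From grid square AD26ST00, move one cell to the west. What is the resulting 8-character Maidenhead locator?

AD26rt90

Longitude extended square 0; −1 → -1, wraps to 9, carry into subsquare.
Longitude subsquare s = 18; −1 → 17 = r.
The latitude characters are unchanged.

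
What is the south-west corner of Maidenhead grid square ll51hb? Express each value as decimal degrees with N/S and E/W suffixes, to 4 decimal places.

21.0417° N, 50.5833° E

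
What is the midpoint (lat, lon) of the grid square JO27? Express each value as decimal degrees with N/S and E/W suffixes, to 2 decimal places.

57.50° N, 5.00° E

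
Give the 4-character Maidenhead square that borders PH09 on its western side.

Longitude square 0; −1 → -1, wraps to 9, carry into field.
Longitude field P = 15; −1 → 14 = O.
The latitude characters are unchanged.

OH99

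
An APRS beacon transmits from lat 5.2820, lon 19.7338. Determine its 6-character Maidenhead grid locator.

JJ95ug

Add 180° to longitude and 90° to latitude: 199.7338, 95.2820.
Field: 199.7338/20 → 9 → J, 95.2820/10 → 9 → J; chars JJ.
Square: 19.7338/2 → 9, 5.2820/1 → 5; chars 95.
Subsquare: 1.7338/0.0833333 → 20 → u, 0.2820/0.0416667 → 6 → g; chars ug.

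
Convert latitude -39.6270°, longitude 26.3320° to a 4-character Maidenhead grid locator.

Shift to the Maidenhead origin (180°W, 90°S): lon 206.33, lat 50.37.
Field: lon ⌊206.33/20⌋ = 10 → K; lat ⌊50.37/10⌋ = 5 → F.
Square: lon ⌊6.33/2⌋ = 3; lat ⌊0.37/1⌋ = 0.

KF30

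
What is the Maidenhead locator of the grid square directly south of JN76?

Latitude square 6; −1 → 5.
The longitude characters are unchanged.

JN75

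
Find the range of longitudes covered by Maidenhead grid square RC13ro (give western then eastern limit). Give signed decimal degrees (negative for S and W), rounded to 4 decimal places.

163.4167, 163.5000

Field R=17, C=2: +17·20° lon, +2·10° lat → SW at lon 160°, lat -70°.
Square 1, 3: +1·2° lon, +3·1° lat → SW at lon 162°, lat -67°.
Subsquare r=17, o=14: +17·0.0833333° lon, +14·0.0416667° lat → SW at lon 163.417°, lat -66.4167°.
Cell spans 0.0833333° lon × 0.0416667° lat.
west 163.4167, east 163.5000.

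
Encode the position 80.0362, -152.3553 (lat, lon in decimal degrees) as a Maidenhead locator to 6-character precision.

BR30ta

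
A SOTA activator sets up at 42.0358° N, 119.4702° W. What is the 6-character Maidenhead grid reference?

Add 180° to longitude and 90° to latitude: 60.5298, 132.0358.
Field: lon ⌊60.5298/20⌋ = 3 → D; lat ⌊132.0358/10⌋ = 13 → N.
Square: lon ⌊0.5298/2⌋ = 0; lat ⌊2.0358/1⌋ = 2.
Subsquare: lon ⌊0.5298/0.0833333⌋ = 6 → g; lat ⌊0.0358/0.0416667⌋ = 0 → a.

DN02ga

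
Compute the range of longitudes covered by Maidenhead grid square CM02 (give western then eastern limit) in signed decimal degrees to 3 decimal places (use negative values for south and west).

-140.000, -138.000

Field C=2, M=12: +2·20° lon, +12·10° lat → SW at lon -140°, lat 30°.
Square 0, 2: +0·2° lon, +2·1° lat → SW at lon -140°, lat 32°.
Cell spans 2° lon × 1° lat.
west -140.000, east -138.000.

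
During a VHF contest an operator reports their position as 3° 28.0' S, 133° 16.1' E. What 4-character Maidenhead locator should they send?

PI66

Shift to the Maidenhead origin (180°W, 90°S): lon 313.27, lat 86.53.
Field (20°×10°, letters A–R): 313.27/20 → 15 → P, 86.53/10 → 8 → I; chars PI.
Square (2°×1°, digits 0–9): 13.27/2 → 6, 6.53/1 → 6; chars 66.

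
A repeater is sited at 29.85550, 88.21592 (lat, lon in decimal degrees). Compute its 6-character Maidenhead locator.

NL49cu

Add 180° to longitude and 90° to latitude: 268.2159, 119.8555.
Field: 268.2159/20 → 13 → N, 119.8555/10 → 11 → L; chars NL.
Square: 8.2159/2 → 4, 9.8555/1 → 9; chars 49.
Subsquare: 0.2159/0.0833333 → 2 → c, 0.8555/0.0416667 → 20 → u; chars cu.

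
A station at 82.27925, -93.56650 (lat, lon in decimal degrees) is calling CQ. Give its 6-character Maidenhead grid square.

ER32fg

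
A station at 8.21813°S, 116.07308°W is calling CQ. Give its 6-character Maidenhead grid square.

Add 180° to longitude and 90° to latitude: 63.9269, 81.7819.
Field: 63.9269/20 → 3 → D, 81.7819/10 → 8 → I; chars DI.
Square: 3.9269/2 → 1, 1.7819/1 → 1; chars 11.
Subsquare: 1.9269/0.0833333 → 23 → x, 0.7819/0.0416667 → 18 → s; chars xs.

DI11xs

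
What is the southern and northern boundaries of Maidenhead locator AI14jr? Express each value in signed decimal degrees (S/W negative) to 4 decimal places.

Field A=0, I=8: +0·20° lon, +8·10° lat → SW at lon -180°, lat -10°.
Square 1, 4: +1·2° lon, +4·1° lat → SW at lon -178°, lat -6°.
Subsquare j=9, r=17: +9·0.0833333° lon, +17·0.0416667° lat → SW at lon -177.25°, lat -5.29167°.
Cell spans 0.0833333° lon × 0.0416667° lat.
south -5.2917, north -5.2500.

-5.2917, -5.2500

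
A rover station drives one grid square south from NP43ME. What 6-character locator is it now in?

NP43md

Latitude subsquare e = 4; −1 → 3 = d.
The longitude characters are unchanged.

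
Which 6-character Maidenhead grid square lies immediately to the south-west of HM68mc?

HM68lb

Longitude subsquare m = 12; −1 → 11 = l.
Latitude subsquare c = 2; −1 → 1 = b.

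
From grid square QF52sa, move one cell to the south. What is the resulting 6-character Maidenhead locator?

Latitude subsquare a = 0; −1 → -1, wraps to 23 = x, carry into square.
Latitude square 2; −1 → 1.
The longitude characters are unchanged.

QF51sx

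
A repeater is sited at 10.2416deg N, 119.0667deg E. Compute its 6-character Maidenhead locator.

Offset from 180°W / 90°S: lon 299.0667°, lat 100.2416°.
Field: 299.0667/20 → 14 → O, 100.2416/10 → 10 → K; chars OK.
Square: 19.0667/2 → 9, 0.2416/1 → 0; chars 90.
Subsquare: 1.0667/0.0833333 → 12 → m, 0.2416/0.0416667 → 5 → f; chars mf.

OK90mf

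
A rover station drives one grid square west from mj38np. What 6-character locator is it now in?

Longitude subsquare n = 13; −1 → 12 = m.
The latitude characters are unchanged.

MJ38mp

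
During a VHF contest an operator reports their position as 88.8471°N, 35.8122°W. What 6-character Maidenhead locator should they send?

HR28cu

Add 180° to longitude and 90° to latitude: 144.1878, 178.8471.
Field (20°×10°, letters A–R): 144.1878/20 → 7 → H, 178.8471/10 → 17 → R; chars HR.
Square (2°×1°, digits 0–9): 4.1878/2 → 2, 8.8471/1 → 8; chars 28.
Subsquare (5′×2.5′, letters a–x): 0.1878/0.0833333 → 2 → c, 0.8471/0.0416667 → 20 → u; chars cu.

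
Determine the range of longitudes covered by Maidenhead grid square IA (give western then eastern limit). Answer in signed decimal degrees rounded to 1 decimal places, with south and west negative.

-20.0, 0.0

Field I=8, A=0: +8·20° lon, +0·10° lat → SW at lon -20°, lat -90°.
Cell spans 20° lon × 10° lat.
west -20.0, east 0.0.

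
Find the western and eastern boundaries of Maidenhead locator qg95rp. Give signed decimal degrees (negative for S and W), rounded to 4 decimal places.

159.4167, 159.5000

Field Q=16, G=6: +16·20° lon, +6·10° lat → SW at lon 140°, lat -30°.
Square 9, 5: +9·2° lon, +5·1° lat → SW at lon 158°, lat -25°.
Subsquare r=17, p=15: +17·0.0833333° lon, +15·0.0416667° lat → SW at lon 159.417°, lat -24.375°.
Cell spans 0.0833333° lon × 0.0416667° lat.
west 159.4167, east 159.5000.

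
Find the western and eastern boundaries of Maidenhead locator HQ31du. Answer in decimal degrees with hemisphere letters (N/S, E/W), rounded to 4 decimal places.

Field H=7, Q=16: +7·20° lon, +16·10° lat → SW at lon -40°, lat 70°.
Square 3, 1: +3·2° lon, +1·1° lat → SW at lon -34°, lat 71°.
Subsquare d=3, u=20: +3·0.0833333° lon, +20·0.0416667° lat → SW at lon -33.75°, lat 71.8333°.
Cell spans 0.0833333° lon × 0.0416667° lat.
west 33.7500° W, east 33.6667° W.

33.7500° W, 33.6667° W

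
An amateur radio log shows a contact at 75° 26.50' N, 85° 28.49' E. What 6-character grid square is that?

NQ25rk

Add 180° to longitude and 90° to latitude: 265.4748, 165.4417.
Field: 265.4748/20 → 13 → N, 165.4417/10 → 16 → Q; chars NQ.
Square: 5.4748/2 → 2, 5.4417/1 → 5; chars 25.
Subsquare: 1.4748/0.0833333 → 17 → r, 0.4417/0.0416667 → 10 → k; chars rk.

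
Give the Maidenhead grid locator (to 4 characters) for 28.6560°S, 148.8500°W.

BG51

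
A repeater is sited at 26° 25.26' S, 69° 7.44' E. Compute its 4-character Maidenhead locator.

MG43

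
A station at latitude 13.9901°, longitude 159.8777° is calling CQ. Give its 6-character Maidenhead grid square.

Shift to the Maidenhead origin (180°W, 90°S): lon 339.8777, lat 103.9901.
Field (20°×10°, letters A–R): 339.8777/20 → 16 → Q, 103.9901/10 → 10 → K; chars QK.
Square (2°×1°, digits 0–9): 19.8777/2 → 9, 3.9901/1 → 3; chars 93.
Subsquare (5′×2.5′, letters a–x): 1.8777/0.0833333 → 22 → w, 0.9901/0.0416667 → 23 → x; chars wx.

QK93wx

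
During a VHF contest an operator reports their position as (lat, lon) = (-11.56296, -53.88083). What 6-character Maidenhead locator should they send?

Add 180° to longitude and 90° to latitude: 126.1192, 78.4370.
Field: 126.1192/20 → 6 → G, 78.4370/10 → 7 → H; chars GH.
Square: 6.1192/2 → 3, 8.4370/1 → 8; chars 38.
Subsquare: 0.1192/0.0833333 → 1 → b, 0.4370/0.0416667 → 10 → k; chars bk.

GH38bk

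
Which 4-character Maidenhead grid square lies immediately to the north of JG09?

JH00

Latitude square 9; +1 → 10, wraps to 0, carry into field.
Latitude field G = 6; +1 → 7 = H.
The longitude characters are unchanged.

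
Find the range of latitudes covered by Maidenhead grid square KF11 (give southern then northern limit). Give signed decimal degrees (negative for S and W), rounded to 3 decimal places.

-39.000, -38.000

Field K=10, F=5: +10·20° lon, +5·10° lat → SW at lon 20°, lat -40°.
Square 1, 1: +1·2° lon, +1·1° lat → SW at lon 22°, lat -39°.
Cell spans 2° lon × 1° lat.
south -39.000, north -38.000.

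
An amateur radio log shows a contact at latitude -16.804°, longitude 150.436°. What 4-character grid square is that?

Shift to the Maidenhead origin (180°W, 90°S): lon 330.44, lat 73.20.
Field: 330.44/20 → 16 → Q, 73.20/10 → 7 → H; chars QH.
Square: 10.44/2 → 5, 3.20/1 → 3; chars 53.

QH53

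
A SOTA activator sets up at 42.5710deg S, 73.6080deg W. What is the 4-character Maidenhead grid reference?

Shift to the Maidenhead origin (180°W, 90°S): lon 106.39, lat 47.43.
Field (20°×10°, letters A–R): 106.39/20 → 5 → F, 47.43/10 → 4 → E; chars FE.
Square (2°×1°, digits 0–9): 6.39/2 → 3, 7.43/1 → 7; chars 37.

FE37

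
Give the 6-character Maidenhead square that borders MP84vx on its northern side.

MP85va

Latitude subsquare x = 23; +1 → 24, wraps to 0 = a, carry into square.
Latitude square 4; +1 → 5.
The longitude characters are unchanged.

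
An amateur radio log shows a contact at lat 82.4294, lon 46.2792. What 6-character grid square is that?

LR32dk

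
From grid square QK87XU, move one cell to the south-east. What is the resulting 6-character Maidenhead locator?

Longitude subsquare x = 23; +1 → 24, wraps to 0 = a, carry into square.
Longitude square 8; +1 → 9.
Latitude subsquare u = 20; −1 → 19 = t.

QK97at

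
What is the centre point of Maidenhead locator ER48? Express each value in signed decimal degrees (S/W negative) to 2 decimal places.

Field E=4, R=17: +4·20° lon, +17·10° lat → SW at lon -100°, lat 80°.
Square 4, 8: +4·2° lon, +8·1° lat → SW at lon -92°, lat 88°.
Cell spans 2° lon × 1° lat. Centre is SW corner plus half of each.
latitude 88.50, longitude -91.00.

88.50, -91.00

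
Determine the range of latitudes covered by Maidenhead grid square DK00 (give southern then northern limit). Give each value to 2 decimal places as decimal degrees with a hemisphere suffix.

10.00° N, 11.00° N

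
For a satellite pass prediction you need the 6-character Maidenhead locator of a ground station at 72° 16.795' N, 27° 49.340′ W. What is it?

HQ62cg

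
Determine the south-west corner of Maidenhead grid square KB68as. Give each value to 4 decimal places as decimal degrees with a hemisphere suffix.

Field K=10, B=1: +10·20° lon, +1·10° lat → SW at lon 20°, lat -80°.
Square 6, 8: +6·2° lon, +8·1° lat → SW at lon 32°, lat -72°.
Subsquare a=0, s=18: +0·0.0833333° lon, +18·0.0416667° lat → SW at lon 32°, lat -71.25°.
latitude 71.2500° S, longitude 32.0000° E.

71.2500° S, 32.0000° E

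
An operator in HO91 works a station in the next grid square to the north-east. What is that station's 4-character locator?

IO02

Longitude square 9; +1 → 10, wraps to 0, carry into field.
Longitude field H = 7; +1 → 8 = I.
Latitude square 1; +1 → 2.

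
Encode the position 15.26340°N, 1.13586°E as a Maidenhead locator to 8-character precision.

Shift to the Maidenhead origin (180°W, 90°S): lon 181.13586, lat 105.26340.
Field: lon ⌊181.13586/20⌋ = 9 → J; lat ⌊105.26340/10⌋ = 10 → K.
Square: lon ⌊1.13586/2⌋ = 0; lat ⌊5.26340/1⌋ = 5.
Subsquare: lon ⌊1.13586/0.0833333⌋ = 13 → n; lat ⌊0.26340/0.0416667⌋ = 6 → g.
Extended square: lon ⌊0.05253/0.00833333⌋ = 6; lat ⌊0.01340/0.00416667⌋ = 3.

JK05ng63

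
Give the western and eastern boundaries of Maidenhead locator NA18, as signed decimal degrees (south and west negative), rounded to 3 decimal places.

82.000, 84.000

Field N=13, A=0: +13·20° lon, +0·10° lat → SW at lon 80°, lat -90°.
Square 1, 8: +1·2° lon, +8·1° lat → SW at lon 82°, lat -82°.
Cell spans 2° lon × 1° lat.
west 82.000, east 84.000.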